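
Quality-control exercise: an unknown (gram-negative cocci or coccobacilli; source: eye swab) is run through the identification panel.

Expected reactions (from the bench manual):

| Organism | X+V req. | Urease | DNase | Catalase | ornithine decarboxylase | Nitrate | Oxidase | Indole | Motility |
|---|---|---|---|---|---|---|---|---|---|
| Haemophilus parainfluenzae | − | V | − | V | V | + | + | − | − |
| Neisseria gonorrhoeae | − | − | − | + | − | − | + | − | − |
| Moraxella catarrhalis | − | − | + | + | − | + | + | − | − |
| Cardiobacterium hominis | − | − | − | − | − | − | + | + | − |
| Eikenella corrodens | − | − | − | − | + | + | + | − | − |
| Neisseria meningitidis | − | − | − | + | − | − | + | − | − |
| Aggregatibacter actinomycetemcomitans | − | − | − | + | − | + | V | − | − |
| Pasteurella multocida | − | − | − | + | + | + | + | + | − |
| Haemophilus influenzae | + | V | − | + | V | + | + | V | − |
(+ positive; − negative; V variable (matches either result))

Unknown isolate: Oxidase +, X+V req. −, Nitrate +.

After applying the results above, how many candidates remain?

5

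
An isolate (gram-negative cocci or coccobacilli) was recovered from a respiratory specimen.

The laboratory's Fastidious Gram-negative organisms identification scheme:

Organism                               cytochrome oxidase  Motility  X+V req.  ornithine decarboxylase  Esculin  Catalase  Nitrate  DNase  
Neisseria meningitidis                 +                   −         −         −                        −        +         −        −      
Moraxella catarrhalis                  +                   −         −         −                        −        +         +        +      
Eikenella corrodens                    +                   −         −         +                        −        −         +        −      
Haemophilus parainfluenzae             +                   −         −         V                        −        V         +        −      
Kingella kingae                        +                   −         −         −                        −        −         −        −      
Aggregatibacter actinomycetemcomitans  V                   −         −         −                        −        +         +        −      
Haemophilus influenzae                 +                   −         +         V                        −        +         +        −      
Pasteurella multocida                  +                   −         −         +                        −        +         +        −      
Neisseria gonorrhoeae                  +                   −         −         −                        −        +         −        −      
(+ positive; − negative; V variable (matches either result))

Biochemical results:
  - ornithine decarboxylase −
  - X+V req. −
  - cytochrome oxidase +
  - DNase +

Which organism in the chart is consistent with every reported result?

Moraxella catarrhalis

cytochrome oxidase +: all 9 remaining candidates are consistent.
ornithine decarboxylase −: excludes Eikenella corrodens, Pasteurella multocida — 7 left.
X+V req. −: excludes Haemophilus influenzae — 6 left.
DNase +: excludes 5 organisms — 1 left.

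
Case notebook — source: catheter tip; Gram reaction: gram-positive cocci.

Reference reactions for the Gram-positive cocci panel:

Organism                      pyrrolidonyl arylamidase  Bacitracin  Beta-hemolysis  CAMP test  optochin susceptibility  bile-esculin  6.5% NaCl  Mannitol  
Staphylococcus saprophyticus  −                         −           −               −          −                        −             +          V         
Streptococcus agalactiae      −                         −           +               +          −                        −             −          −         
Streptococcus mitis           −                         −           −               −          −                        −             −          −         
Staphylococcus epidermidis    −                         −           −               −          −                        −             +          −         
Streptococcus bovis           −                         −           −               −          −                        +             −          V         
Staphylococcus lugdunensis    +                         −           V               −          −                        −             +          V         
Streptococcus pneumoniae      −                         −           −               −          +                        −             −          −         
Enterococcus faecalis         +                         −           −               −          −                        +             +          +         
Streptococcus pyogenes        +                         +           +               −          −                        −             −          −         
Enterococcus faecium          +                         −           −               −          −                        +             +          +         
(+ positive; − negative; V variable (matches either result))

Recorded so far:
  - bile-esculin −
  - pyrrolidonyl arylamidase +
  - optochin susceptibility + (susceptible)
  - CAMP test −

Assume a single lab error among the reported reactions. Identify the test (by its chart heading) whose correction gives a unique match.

As reported, no row in the chart matches all 4 reactions.
Reversing optochin susceptibility → 2 organisms match (not unique).
Reversing pyrrolidonyl arylamidase (to −) → unique match: Streptococcus pneumoniae.
Reversing CAMP test → still no organism matches.
Reversing bile-esculin → still no organism matches.

pyrrolidonyl arylamidase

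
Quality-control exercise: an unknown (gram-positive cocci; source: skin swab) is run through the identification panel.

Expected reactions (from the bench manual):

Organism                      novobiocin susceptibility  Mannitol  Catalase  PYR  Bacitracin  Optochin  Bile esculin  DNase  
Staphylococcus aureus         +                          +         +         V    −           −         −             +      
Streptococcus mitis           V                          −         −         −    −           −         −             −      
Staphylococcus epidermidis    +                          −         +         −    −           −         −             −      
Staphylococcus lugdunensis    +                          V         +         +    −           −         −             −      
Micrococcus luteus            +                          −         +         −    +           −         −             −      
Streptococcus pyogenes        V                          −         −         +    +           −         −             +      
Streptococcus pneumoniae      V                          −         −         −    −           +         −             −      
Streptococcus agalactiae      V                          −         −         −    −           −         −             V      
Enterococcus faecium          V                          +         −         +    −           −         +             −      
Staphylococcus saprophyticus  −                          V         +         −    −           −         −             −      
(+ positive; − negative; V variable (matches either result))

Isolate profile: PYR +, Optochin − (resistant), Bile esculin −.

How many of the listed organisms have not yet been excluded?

3

PYR +: excludes 6 organisms — 4 left.
Optochin −: all 4 remaining candidates are consistent.
Bile esculin −: excludes Enterococcus faecium — 3 left.
Still consistent: Staphylococcus aureus, Staphylococcus lugdunensis, Streptococcus pyogenes.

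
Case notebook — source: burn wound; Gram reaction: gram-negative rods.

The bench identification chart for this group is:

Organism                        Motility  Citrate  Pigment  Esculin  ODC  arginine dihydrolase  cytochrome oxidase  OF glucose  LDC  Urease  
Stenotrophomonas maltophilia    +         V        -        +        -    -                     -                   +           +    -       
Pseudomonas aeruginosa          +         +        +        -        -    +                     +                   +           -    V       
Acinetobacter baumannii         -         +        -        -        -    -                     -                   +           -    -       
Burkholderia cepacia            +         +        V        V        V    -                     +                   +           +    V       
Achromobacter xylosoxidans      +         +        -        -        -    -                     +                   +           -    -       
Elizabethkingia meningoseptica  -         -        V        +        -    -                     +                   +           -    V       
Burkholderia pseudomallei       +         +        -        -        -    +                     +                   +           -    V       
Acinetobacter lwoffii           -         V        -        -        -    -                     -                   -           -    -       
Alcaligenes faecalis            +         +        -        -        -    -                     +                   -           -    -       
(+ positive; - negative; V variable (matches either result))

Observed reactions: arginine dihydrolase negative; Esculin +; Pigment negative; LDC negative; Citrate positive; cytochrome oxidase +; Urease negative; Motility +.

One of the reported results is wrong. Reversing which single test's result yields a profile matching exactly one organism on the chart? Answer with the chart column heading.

LDC

As reported, no row in the chart matches all 8 reactions.
Reversing LDC (to +) → unique match: Burkholderia cepacia.
Reversing Motility → still no organism matches.
Reversing Urease → still no organism matches.
Reversing arginine dihydrolase → still no organism matches.
Reversing Esculin → 2 organisms match (not unique).
Reversing Pigment → still no organism matches.
Reversing Citrate → still no organism matches.
Reversing cytochrome oxidase → still no organism matches.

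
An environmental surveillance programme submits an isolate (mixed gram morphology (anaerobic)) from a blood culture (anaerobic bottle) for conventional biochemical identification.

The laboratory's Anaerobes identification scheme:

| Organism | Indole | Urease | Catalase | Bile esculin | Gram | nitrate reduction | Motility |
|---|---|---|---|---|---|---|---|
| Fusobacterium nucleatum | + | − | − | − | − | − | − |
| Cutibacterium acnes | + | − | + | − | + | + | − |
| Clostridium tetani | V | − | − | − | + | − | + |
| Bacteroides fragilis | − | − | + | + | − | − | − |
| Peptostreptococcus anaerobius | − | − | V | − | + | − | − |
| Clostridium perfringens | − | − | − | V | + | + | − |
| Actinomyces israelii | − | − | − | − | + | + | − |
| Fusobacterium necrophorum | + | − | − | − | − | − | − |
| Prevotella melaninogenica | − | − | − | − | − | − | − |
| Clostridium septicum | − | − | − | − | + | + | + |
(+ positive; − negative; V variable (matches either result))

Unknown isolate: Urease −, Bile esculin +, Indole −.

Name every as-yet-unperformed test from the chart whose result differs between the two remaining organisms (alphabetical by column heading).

Catalase, Gram, nitrate reduction

Bile esculin +: excludes 8 organisms — 2 left.
Indole −: all 2 remaining candidates are consistent.
Urease −: all 2 remaining candidates are consistent.
Two candidates remain: Bacteroides fragilis and Clostridium perfringens.
  Catalase: Bacteroides fragilis +, Clostridium perfringens − — discriminates.
  Gram: Bacteroides fragilis −, Clostridium perfringens + — discriminates.
  nitrate reduction: Bacteroides fragilis −, Clostridium perfringens + — discriminates.
  Motility: − vs − — same for both, does not separate.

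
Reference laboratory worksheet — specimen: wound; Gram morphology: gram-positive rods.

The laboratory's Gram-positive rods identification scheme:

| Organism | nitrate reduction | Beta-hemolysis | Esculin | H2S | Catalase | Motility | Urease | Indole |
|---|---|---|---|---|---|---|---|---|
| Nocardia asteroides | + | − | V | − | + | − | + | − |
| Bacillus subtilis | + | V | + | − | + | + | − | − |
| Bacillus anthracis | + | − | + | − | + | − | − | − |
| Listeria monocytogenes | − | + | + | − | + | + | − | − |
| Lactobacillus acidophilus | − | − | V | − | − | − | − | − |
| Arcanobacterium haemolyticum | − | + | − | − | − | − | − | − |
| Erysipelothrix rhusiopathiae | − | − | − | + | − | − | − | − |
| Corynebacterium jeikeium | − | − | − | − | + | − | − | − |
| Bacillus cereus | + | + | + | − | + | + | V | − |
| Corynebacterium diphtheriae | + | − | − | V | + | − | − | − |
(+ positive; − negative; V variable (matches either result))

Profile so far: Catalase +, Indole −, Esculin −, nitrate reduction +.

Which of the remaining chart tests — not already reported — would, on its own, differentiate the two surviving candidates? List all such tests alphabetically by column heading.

Urease

Indole −: all 10 remaining candidates are consistent.
Esculin −: excludes Bacillus subtilis, Bacillus anthracis, Listeria monocytogenes, Bacillus cereus — 6 left.
Catalase +: excludes Lactobacillus acidophilus, Arcanobacterium haemolyticum, Erysipelothrix rhusiopathiae — 3 left.
nitrate reduction +: excludes Corynebacterium jeikeium — 2 left.
Two candidates remain: Corynebacterium diphtheriae and Nocardia asteroides.
  Beta-hemolysis: − vs − — same for both, does not separate.
  H2S: V vs − — variable for at least one, does not separate.
  Motility: − vs − — same for both, does not separate.
  Urease: Corynebacterium diphtheriae −, Nocardia asteroides + — discriminates.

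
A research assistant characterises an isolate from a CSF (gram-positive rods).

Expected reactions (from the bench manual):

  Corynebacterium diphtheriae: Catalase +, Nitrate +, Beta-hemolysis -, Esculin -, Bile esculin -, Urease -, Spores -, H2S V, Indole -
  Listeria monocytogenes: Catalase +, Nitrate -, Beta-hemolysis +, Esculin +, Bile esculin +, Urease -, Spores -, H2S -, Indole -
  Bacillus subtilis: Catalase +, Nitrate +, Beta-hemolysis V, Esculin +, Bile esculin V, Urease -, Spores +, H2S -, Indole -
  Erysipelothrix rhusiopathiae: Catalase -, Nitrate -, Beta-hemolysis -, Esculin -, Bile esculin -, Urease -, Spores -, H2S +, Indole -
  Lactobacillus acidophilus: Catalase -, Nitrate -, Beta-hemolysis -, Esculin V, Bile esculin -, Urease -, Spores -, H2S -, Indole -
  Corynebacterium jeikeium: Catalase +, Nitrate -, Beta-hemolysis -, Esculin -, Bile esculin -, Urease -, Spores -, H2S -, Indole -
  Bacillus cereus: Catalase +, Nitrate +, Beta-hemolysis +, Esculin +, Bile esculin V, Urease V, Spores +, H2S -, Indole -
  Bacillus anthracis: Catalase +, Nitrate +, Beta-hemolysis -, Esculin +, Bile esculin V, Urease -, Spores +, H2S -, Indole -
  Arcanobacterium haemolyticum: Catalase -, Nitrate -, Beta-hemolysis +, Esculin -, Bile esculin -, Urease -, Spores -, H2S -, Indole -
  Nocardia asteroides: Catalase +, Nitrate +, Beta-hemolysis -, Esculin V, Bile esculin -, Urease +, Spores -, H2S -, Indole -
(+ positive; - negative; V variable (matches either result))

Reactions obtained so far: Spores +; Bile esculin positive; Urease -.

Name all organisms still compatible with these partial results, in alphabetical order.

Bacillus anthracis, Bacillus cereus, Bacillus subtilis

Spores +: excludes 7 organisms — 3 left.
Urease -: all 3 remaining candidates are consistent.
Bile esculin +: all 3 remaining candidates are consistent.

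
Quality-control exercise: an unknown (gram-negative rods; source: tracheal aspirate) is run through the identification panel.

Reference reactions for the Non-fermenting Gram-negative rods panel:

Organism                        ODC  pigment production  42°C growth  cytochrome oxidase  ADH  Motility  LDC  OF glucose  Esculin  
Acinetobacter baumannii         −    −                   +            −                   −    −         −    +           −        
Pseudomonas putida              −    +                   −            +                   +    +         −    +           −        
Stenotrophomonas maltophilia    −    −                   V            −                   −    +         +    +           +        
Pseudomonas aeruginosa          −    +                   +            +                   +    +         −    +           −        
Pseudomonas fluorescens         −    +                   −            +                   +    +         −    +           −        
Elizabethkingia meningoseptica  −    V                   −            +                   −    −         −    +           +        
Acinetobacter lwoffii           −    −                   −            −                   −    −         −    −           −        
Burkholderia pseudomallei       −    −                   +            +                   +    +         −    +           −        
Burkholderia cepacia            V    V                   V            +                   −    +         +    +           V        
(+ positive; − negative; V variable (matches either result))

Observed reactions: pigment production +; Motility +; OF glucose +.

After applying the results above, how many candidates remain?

4

pigment production +: excludes Acinetobacter baumannii, Stenotrophomonas maltophilia, Acinetobacter lwoffii, Burkholderia pseudomallei — 5 left.
Motility +: excludes Elizabethkingia meningoseptica — 4 left.
OF glucose +: all 4 remaining candidates are consistent.
Still consistent: Burkholderia cepacia, Pseudomonas aeruginosa, Pseudomonas fluorescens, Pseudomonas putida.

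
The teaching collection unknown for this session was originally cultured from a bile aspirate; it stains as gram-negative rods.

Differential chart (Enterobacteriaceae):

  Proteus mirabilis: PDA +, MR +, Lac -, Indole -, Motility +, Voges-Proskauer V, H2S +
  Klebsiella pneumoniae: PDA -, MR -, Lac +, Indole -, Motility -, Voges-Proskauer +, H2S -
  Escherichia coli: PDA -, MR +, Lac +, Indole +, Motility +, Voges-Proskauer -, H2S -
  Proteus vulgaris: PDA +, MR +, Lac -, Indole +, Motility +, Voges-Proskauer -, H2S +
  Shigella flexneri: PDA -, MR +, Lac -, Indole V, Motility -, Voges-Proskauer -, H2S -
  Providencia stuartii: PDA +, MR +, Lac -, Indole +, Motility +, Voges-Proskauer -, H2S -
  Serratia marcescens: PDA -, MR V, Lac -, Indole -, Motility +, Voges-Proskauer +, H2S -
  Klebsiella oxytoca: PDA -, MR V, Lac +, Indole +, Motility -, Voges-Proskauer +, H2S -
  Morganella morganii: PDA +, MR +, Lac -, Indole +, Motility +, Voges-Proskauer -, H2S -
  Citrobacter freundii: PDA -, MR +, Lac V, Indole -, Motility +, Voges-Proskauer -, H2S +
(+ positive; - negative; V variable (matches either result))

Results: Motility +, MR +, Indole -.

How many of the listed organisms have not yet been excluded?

Motility +: excludes Klebsiella pneumoniae, Shigella flexneri, Klebsiella oxytoca — 7 left.
Indole -: excludes Escherichia coli, Proteus vulgaris, Providencia stuartii, Morganella morganii — 3 left.
MR +: all 3 remaining candidates are consistent.
Still consistent: Citrobacter freundii, Proteus mirabilis, Serratia marcescens.

3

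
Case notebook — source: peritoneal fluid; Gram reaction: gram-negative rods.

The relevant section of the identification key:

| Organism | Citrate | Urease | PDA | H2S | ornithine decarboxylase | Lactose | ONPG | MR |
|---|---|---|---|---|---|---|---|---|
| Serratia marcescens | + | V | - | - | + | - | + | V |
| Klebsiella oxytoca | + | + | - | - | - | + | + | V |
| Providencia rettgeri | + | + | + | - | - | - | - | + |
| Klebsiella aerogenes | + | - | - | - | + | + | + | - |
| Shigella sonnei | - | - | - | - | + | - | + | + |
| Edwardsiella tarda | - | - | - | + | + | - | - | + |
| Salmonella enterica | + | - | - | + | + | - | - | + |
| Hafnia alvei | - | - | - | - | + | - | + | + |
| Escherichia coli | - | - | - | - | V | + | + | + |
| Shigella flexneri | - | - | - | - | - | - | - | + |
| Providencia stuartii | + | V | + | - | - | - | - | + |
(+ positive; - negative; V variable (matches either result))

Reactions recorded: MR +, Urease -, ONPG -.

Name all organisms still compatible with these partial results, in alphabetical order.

Edwardsiella tarda, Providencia stuartii, Salmonella enterica, Shigella flexneri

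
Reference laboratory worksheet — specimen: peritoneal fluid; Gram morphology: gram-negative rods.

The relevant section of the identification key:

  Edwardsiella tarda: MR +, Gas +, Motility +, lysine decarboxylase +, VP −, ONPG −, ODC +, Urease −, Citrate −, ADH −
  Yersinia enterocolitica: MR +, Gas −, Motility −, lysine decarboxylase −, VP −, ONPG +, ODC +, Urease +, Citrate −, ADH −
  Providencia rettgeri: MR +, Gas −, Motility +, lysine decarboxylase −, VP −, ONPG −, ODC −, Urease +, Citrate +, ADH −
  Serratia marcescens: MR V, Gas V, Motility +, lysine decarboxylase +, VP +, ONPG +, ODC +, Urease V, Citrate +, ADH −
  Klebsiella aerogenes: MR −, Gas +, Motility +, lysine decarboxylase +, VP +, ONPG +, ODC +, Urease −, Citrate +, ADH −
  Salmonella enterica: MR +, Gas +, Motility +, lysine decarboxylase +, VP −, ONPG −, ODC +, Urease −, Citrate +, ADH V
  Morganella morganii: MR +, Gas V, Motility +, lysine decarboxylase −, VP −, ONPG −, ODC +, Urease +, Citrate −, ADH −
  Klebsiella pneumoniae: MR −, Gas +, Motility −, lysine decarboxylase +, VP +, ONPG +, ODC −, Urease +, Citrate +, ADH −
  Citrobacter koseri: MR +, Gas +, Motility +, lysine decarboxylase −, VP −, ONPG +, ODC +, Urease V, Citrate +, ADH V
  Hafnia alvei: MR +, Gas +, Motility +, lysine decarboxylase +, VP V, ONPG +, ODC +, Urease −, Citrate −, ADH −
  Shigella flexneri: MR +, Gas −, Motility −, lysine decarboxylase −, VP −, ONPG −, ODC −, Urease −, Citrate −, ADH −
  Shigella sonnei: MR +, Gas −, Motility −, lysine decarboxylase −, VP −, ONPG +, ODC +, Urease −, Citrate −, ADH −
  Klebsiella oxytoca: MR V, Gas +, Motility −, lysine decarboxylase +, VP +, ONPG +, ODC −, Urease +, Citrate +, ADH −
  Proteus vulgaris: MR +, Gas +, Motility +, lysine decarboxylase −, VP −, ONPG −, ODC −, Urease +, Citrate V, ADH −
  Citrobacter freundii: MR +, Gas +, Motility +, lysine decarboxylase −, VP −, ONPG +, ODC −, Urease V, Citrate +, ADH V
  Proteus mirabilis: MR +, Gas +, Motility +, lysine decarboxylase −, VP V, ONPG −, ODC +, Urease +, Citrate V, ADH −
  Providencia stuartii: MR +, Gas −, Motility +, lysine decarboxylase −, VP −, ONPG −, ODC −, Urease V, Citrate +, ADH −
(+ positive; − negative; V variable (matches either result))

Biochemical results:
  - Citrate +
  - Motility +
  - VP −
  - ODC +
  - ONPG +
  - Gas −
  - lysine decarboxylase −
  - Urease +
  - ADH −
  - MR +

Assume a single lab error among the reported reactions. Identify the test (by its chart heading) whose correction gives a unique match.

Gas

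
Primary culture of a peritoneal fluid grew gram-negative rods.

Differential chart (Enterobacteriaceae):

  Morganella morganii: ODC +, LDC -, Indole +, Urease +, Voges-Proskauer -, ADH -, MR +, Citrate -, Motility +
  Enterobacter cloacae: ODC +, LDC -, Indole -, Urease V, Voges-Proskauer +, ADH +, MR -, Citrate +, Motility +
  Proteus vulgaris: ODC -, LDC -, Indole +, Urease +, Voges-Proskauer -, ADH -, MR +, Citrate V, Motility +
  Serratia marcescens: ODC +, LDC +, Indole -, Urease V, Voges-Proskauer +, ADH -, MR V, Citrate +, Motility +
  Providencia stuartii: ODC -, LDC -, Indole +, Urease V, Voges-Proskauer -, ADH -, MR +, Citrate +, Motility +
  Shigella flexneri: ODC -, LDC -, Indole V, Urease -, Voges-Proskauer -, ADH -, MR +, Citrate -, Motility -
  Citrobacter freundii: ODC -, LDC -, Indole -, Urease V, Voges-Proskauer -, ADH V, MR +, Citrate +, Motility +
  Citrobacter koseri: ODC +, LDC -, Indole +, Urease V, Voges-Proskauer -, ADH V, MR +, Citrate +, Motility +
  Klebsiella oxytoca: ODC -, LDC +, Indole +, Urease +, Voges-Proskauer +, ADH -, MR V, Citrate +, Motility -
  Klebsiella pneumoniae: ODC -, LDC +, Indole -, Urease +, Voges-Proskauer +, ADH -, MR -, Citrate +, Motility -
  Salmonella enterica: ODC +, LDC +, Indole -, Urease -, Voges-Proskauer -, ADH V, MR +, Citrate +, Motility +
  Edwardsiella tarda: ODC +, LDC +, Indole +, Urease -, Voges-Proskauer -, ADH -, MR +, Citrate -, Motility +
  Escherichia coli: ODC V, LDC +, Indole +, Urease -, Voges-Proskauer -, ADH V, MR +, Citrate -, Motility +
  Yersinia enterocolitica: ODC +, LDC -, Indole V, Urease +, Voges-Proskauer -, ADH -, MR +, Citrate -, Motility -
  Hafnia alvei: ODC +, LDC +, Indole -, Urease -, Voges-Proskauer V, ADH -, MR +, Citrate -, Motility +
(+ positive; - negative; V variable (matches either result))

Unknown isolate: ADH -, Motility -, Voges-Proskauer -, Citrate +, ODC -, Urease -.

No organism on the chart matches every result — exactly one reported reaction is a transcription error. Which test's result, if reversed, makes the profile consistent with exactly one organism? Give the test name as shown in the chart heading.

As reported, no row in the chart matches all 6 reactions.
Reversing ADH → still no organism matches.
Reversing Citrate (to -) → unique match: Shigella flexneri.
Reversing ODC → still no organism matches.
Reversing Motility → 2 organisms match (not unique).
Reversing Voges-Proskauer → still no organism matches.
Reversing Urease → still no organism matches.

Citrate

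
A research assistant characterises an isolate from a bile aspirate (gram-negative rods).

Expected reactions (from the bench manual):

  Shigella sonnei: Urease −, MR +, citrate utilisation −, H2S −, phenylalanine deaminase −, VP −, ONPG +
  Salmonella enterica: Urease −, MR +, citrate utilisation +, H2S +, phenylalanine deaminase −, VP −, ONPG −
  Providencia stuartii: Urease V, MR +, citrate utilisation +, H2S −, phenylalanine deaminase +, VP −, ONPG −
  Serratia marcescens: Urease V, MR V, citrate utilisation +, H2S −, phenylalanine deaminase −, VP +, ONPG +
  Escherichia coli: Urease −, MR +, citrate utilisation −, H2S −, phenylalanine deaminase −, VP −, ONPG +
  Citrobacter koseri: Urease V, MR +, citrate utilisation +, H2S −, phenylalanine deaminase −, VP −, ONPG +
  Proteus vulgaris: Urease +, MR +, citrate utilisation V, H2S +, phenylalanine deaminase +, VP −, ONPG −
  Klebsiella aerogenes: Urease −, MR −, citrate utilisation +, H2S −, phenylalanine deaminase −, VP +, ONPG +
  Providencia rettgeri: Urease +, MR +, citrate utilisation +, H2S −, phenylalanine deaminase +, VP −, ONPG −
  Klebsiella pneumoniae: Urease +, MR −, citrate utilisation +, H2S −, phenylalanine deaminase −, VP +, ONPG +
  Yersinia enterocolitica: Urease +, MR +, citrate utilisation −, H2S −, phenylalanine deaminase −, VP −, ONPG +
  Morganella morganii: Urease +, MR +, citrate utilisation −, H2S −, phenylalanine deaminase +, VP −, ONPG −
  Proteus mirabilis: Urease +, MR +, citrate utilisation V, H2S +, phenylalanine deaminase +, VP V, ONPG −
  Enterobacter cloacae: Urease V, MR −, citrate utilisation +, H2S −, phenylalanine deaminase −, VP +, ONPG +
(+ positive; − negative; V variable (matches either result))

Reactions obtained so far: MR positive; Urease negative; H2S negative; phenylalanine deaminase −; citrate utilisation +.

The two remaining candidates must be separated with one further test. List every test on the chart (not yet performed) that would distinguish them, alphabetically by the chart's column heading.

H2S −: excludes Salmonella enterica, Proteus vulgaris, Proteus mirabilis — 11 left.
MR +: excludes Klebsiella aerogenes, Klebsiella pneumoniae, Enterobacter cloacae — 8 left.
Urease −: excludes Providencia rettgeri, Yersinia enterocolitica, Morganella morganii — 5 left.
citrate utilisation +: excludes Shigella sonnei, Escherichia coli — 3 left.
phenylalanine deaminase −: excludes Providencia stuartii — 2 left.
Two candidates remain: Citrobacter koseri and Serratia marcescens.
  VP: Citrobacter koseri −, Serratia marcescens + — discriminates.
  ONPG: + vs + — same for both, does not separate.

VP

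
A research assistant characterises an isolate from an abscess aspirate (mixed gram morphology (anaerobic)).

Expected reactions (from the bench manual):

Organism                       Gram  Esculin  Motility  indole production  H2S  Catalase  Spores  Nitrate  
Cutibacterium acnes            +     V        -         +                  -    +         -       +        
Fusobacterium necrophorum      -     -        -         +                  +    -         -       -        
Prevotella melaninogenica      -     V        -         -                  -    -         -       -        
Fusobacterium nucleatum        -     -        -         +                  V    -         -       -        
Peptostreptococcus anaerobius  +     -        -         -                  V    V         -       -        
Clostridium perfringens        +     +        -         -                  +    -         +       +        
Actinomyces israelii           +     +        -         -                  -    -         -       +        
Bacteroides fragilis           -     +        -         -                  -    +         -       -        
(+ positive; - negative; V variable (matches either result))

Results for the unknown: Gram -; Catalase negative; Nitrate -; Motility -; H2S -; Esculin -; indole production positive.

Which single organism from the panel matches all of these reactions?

Fusobacterium nucleatum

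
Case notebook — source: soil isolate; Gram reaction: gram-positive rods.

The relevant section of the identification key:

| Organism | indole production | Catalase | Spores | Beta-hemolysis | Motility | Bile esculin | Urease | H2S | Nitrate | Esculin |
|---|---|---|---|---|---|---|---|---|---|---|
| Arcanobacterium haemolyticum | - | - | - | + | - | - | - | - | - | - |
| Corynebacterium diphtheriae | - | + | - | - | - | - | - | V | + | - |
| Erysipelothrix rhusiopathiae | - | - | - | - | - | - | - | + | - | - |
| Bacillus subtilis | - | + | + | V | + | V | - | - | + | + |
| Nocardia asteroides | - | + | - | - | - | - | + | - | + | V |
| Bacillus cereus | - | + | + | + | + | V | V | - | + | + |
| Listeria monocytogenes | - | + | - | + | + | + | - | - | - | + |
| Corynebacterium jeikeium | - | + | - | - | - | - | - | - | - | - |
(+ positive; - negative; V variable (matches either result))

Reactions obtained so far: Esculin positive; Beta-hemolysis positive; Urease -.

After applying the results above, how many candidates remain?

3

Beta-hemolysis +: excludes Corynebacterium diphtheriae, Erysipelothrix rhusiopathiae, Nocardia asteroides, Corynebacterium jeikeium — 4 left.
Urease -: all 4 remaining candidates are consistent.
Esculin +: excludes Arcanobacterium haemolyticum — 3 left.
Still consistent: Bacillus cereus, Bacillus subtilis, Listeria monocytogenes.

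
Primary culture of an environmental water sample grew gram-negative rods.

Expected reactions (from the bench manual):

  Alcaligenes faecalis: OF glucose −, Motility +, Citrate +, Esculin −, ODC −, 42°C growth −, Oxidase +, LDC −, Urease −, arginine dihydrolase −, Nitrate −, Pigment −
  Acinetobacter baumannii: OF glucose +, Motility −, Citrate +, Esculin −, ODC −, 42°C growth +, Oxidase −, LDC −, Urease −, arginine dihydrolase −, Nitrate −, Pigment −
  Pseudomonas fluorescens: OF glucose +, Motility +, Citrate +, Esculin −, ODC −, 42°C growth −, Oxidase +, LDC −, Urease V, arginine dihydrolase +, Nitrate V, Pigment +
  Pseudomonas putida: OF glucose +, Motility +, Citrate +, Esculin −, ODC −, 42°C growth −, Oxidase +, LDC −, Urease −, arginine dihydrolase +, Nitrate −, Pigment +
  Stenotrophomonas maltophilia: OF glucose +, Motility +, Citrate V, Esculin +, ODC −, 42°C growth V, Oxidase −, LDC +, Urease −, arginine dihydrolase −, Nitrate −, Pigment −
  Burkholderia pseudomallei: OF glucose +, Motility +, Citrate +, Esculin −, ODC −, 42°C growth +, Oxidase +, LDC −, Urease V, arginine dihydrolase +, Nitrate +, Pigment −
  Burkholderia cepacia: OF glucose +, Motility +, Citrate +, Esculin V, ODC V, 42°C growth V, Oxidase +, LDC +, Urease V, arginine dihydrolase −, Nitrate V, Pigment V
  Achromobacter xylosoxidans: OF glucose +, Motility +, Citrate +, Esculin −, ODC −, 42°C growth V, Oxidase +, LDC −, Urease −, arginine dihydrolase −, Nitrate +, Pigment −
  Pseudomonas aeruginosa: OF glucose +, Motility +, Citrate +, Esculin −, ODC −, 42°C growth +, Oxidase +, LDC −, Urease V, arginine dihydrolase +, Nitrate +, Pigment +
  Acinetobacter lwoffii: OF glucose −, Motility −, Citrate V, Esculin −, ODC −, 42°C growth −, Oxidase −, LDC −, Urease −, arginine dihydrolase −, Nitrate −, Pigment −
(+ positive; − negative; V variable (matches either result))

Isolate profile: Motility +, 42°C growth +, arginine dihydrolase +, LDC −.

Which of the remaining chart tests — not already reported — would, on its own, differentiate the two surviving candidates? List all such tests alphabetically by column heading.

Pigment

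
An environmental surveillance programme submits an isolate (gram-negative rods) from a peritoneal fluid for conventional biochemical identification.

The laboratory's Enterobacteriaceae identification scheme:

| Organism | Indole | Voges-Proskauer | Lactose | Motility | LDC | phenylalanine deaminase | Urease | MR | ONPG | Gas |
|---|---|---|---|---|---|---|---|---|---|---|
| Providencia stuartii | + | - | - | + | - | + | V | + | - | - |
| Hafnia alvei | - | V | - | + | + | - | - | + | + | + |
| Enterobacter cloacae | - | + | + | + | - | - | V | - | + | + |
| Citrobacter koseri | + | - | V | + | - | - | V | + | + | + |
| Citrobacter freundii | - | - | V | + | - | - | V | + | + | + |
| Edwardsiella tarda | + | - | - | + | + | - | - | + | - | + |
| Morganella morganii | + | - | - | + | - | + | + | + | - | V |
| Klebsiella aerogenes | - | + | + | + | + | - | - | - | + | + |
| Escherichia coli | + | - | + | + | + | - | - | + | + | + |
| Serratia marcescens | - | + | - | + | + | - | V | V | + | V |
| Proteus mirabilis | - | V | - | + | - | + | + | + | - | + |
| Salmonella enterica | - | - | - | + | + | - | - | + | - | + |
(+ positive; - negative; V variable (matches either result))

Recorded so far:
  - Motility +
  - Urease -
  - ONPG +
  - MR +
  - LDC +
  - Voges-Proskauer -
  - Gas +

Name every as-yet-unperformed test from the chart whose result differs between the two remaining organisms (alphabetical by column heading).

Indole, Lactose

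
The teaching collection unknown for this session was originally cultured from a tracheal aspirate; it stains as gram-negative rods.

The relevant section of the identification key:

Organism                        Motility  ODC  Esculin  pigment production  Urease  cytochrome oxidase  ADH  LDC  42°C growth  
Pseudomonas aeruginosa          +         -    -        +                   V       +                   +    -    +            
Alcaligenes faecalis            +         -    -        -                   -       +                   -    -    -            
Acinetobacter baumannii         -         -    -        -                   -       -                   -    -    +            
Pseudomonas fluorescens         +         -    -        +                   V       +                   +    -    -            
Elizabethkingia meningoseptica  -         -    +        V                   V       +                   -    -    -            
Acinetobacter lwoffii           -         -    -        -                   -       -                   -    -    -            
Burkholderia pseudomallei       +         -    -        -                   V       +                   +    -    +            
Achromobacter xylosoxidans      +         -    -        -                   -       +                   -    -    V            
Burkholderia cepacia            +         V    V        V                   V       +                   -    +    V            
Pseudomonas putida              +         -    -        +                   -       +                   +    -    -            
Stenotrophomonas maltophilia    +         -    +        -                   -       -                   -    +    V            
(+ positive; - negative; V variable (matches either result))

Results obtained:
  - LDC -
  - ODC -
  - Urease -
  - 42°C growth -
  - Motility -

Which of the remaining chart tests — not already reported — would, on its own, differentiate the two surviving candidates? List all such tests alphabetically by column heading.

cytochrome oxidase, Esculin

ODC -: all 11 remaining candidates are consistent.
Urease -: all 11 remaining candidates are consistent.
LDC -: excludes Burkholderia cepacia, Stenotrophomonas maltophilia — 9 left.
Motility -: excludes 6 organisms — 3 left.
42°C growth -: excludes Acinetobacter baumannii — 2 left.
Two candidates remain: Acinetobacter lwoffii and Elizabethkingia meningoseptica.
  Esculin: Acinetobacter lwoffii -, Elizabethkingia meningoseptica + — discriminates.
  pigment production: - vs V — variable for at least one, does not separate.
  cytochrome oxidase: Acinetobacter lwoffii -, Elizabethkingia meningoseptica + — discriminates.
  ADH: - vs - — same for both, does not separate.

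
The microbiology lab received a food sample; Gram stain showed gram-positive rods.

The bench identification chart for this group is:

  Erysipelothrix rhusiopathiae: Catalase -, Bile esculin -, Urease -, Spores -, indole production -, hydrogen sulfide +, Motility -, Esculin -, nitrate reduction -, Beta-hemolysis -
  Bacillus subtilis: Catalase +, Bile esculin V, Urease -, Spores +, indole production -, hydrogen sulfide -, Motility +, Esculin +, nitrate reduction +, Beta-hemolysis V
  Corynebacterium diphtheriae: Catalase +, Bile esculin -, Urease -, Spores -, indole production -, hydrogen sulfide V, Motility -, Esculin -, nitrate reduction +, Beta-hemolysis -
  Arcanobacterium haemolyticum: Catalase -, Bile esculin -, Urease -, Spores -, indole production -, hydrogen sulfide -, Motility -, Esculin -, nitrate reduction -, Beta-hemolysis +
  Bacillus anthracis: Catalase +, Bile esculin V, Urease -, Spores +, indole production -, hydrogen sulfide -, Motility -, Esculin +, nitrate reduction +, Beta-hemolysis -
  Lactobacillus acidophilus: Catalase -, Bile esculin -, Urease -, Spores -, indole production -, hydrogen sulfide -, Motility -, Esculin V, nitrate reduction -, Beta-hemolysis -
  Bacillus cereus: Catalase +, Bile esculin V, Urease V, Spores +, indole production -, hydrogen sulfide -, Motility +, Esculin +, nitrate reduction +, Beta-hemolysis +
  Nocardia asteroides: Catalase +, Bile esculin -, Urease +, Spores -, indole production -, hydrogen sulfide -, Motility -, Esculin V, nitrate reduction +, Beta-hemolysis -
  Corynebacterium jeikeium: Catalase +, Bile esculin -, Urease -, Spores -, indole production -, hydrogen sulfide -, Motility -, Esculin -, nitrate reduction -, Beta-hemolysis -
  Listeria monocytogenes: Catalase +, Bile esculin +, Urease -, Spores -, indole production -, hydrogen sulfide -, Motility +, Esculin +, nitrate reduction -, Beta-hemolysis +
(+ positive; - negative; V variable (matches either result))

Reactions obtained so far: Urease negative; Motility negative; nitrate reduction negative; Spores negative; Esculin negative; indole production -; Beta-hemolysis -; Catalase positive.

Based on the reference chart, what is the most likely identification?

Corynebacterium jeikeium

Esculin -: excludes Bacillus subtilis, Bacillus anthracis, Bacillus cereus, Listeria monocytogenes — 6 left.
Catalase +: excludes Erysipelothrix rhusiopathiae, Arcanobacterium haemolyticum, Lactobacillus acidophilus — 3 left.
Spores -: all 3 remaining candidates are consistent.
nitrate reduction -: excludes Corynebacterium diphtheriae, Nocardia asteroides — 1 left.
indole production -: the one remaining candidate is consistent.
Urease -: the one remaining candidate is consistent.
Beta-hemolysis -: the one remaining candidate is consistent.
Motility -: the one remaining candidate is consistent.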